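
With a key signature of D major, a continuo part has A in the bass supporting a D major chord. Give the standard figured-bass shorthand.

6/4

A is the fifth of D major, so the chord is in second inversion.
A triad in second inversion is figured 6/4, conventionally abbreviated 6/4.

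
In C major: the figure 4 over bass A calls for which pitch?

Counting 3 letter steps above A lands on D; in C major, that letter is D.

D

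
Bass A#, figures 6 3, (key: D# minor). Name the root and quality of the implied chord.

F# major

The figures 6 3 indicate a triad in first inversion.
In first inversion the root lies a sixth above the bass: a sixth above A# in D# minor is F#.
The chord tones are A#, C#, F#, giving F# major.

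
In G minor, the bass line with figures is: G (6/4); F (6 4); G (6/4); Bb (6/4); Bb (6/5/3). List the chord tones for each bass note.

G (6/4): G, C, Eb.
F (6/4): F, Bb, D.
G (6/4): G, C, Eb.
Bb (6/4): Bb, Eb, G.
Bb (6/5/3): Bb, D, F, G.

G, C, Eb | F, Bb, D | G, C, Eb | Bb, Eb, G | Bb, D, F, G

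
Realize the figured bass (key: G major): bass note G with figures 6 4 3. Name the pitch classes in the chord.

G, B, C, E

A third above G in this key is B.
A fourth above G in this key is C.
A sixth above G in this key is E.
Together with the bass G, this spells C major seventh in second inversion.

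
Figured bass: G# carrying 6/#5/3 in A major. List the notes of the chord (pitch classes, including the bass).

G#, B, D#, E

A third above G# in this key is B.
A fifth above G# in this key is D, raised to D# by the sharp.
A sixth above G# in this key is E.
Together with the bass G#, this spells E major seventh in first inversion.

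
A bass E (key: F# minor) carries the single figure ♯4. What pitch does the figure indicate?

A#

Counting 3 letter steps above E lands on A; in F# minor, that letter is A.
The #4 figure raises it a semitone, giving A#.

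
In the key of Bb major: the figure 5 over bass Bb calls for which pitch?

F

Counting 4 letter steps above Bb lands on F; in Bb major, that letter is F.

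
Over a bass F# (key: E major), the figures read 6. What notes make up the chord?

The written figures 6 are shorthand for 6/3: the 3 is implied.
A third above F# in this key is A.
A sixth above F# in this key is D#.
Together with the bass F#, this spells D# diminished in first inversion.

F#, A, D#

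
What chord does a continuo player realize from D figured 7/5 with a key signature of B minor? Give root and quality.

The figures 7/5 indicate a seventh chord in root position.
In root position the bass is the root, so the root is D.
The chord tones are D, F#, A, C#, giving D major seventh.

D major seventh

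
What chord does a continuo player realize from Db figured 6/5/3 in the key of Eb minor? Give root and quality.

The figures 6/5/3 indicate a seventh chord in first inversion.
In first inversion the root lies a sixth above the bass: a sixth above Db in Eb minor is Bb.
The chord tones are Db, F, Ab, Bb, giving Bb minor seventh.

Bb minor seventh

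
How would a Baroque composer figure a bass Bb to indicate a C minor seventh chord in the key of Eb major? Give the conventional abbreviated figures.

Bb is the seventh of C minor seventh, so the chord is in third inversion.
A seventh chord in third inversion is figured 6/4/2, conventionally abbreviated 4/2.

4/2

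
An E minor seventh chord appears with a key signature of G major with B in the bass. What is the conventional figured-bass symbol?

B is the fifth of E minor seventh, so the chord is in second inversion.
A seventh chord in second inversion is figured 6/4/3, conventionally abbreviated 4/3.

4/3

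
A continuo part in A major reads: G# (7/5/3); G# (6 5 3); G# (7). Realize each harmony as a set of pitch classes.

G# (7/5/3): G#, B, D, F#.
G# (6/5/3): G#, B, D, E.
G# (7/5/3): G#, B, D, F#.

G#, B, D, F# | G#, B, D, E | G#, B, D, F#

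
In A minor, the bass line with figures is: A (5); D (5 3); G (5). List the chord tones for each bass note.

A, C, E | D, F, A | G, B, D

A (5/3): A, C, E.
D (5/3): D, F, A.
G (5/3): G, B, D.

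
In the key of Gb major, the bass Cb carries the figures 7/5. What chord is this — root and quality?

The figures 7/5 indicate a seventh chord in root position.
In root position the bass is the root, so the root is Cb.
The chord tones are Cb, Eb, Gb, Bb, giving Cb major seventh.

Cb major seventh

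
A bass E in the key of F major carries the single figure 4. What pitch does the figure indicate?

Counting 3 letter steps above E lands on A; in F major, that letter is A.

A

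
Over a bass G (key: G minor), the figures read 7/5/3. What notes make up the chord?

A third above G in this key is Bb.
A fifth above G in this key is D.
A seventh above G in this key is F.
Together with the bass G, this spells G minor seventh in root position.

G, Bb, D, F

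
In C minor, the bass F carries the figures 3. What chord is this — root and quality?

The figures 3 indicate a triad in root position.
In root position the bass is the root, so the root is F.
The chord tones are F, Ab, C, giving F minor.

F minor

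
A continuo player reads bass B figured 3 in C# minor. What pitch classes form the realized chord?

B, D#, F#

The written figures 3 are shorthand for 5/3: the 5 is implied.
A third above B in this key is D#.
A fifth above B in this key is F#.
Together with the bass B, this spells B major in root position.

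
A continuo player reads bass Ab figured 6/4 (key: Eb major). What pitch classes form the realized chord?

A fourth above Ab in this key is D.
A sixth above Ab in this key is F.
Together with the bass Ab, this spells D diminished in second inversion.

Ab, D, F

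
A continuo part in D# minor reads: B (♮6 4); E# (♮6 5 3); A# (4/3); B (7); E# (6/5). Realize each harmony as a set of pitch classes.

B (♮6/4): B, E#, G.
E# (♮6/5/3): E#, G#, B, C.
A# (6/4/3): A#, C#, D#, F#.
B (7/5/3): B, D#, F#, A#.
E# (6/5/3): E#, G#, B, C#.

B, E#, G | E#, G#, B, C | A#, C#, D#, F# | B, D#, F#, A# | E#, G#, B, C#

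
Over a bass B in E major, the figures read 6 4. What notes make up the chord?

A fourth above B in this key is E.
A sixth above B in this key is G#.
Together with the bass B, this spells E major in second inversion.

B, E, G#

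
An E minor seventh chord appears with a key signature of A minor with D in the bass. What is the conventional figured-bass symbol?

D is the seventh of E minor seventh, so the chord is in third inversion.
A seventh chord in third inversion is figured 6/4/2, conventionally abbreviated 4/2.

4/2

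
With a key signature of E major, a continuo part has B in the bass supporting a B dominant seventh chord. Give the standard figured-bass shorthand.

B is the root of B dominant seventh, so the chord is in root position.
A seventh chord in root position is figured 7/5/3, conventionally abbreviated 7.

7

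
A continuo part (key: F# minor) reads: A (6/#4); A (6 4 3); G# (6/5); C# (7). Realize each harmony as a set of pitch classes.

A (6/#4): A, D#, F#.
A (6/4/3): A, C#, D, F#.
G# (6/5/3): G#, B, D, E.
C# (7/5/3): C#, E, G#, B.

A, D#, F# | A, C#, D, F# | G#, B, D, E | C#, E, G#, B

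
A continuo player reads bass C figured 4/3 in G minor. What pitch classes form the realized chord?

The written figures 4/3 are shorthand for 6/4/3: the 6 is implied.
A third above C in this key is Eb.
A fourth above C in this key is F.
A sixth above C in this key is A.
Together with the bass C, this spells F dominant seventh in second inversion.

C, Eb, F, A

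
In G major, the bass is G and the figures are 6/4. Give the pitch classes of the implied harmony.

G, C, E

A fourth above G in this key is C.
A sixth above G in this key is E.
Together with the bass G, this spells C major in second inversion.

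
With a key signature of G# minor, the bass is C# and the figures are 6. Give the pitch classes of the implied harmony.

C#, E, A#

The written figures 6 are shorthand for 6/3: the 3 is implied.
A third above C# in this key is E.
A sixth above C# in this key is A#.
Together with the bass C#, this spells A# diminished in first inversion.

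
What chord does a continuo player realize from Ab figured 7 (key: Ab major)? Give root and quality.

Ab major seventh

The figures 7 indicate a seventh chord in root position.
In root position the bass is the root, so the root is Ab.
The chord tones are Ab, C, Eb, G, giving Ab major seventh.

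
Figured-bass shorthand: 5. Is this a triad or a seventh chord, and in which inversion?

5 is shorthand for 5/3.
Intervals of 5/3 above the bass form a triad; the bass is the root, so this is root position.

triad, root position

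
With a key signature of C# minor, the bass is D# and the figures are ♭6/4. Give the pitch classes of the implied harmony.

D#, G#, Bb

A fourth above D# in this key is G#.
A sixth above D# in this key is B, lowered to Bb by the flat.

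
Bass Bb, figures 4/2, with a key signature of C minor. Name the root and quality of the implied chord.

C minor seventh

The figures 4/2 indicate a seventh chord in third inversion.
In third inversion the root lies a second above the bass: a second above Bb in C minor is C.
The chord tones are Bb, C, Eb, G, giving C minor seventh.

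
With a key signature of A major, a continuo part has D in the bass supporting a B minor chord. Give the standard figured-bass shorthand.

6

D is the third of B minor, so the chord is in first inversion.
A triad in first inversion is figured 6/3, conventionally abbreviated 6.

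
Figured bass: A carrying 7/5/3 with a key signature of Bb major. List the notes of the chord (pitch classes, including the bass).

A, C, Eb, G

A third above A in this key is C.
A fifth above A in this key is Eb.
A seventh above A in this key is G.
Together with the bass A, this spells A half-diminished seventh in root position.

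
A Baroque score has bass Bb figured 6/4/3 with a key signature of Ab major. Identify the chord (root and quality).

Eb dominant seventh

The figures 6/4/3 indicate a seventh chord in second inversion.
In second inversion the root lies a fourth above the bass: a fourth above Bb in Ab major is Eb.
The chord tones are Bb, Db, Eb, G, giving Eb dominant seventh.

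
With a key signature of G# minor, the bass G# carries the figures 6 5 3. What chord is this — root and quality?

E major seventh

The figures 6 5 3 indicate a seventh chord in first inversion.
In first inversion the root lies a sixth above the bass: a sixth above G# in G# minor is E.
The chord tones are G#, B, D#, E, giving E major seventh.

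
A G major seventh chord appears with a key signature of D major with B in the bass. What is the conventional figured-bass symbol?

6/5

B is the third of G major seventh, so the chord is in first inversion.
A seventh chord in first inversion is figured 6/5/3, conventionally abbreviated 6/5.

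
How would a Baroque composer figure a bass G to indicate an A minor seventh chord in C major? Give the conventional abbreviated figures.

G is the seventh of A minor seventh, so the chord is in third inversion.
A seventh chord in third inversion is figured 6/4/2, conventionally abbreviated 4/2.

4/2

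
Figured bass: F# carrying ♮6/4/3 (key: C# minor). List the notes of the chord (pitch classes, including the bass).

F#, A, B, D

A third above F# in this key is A.
A fourth above F# in this key is B.
A sixth above F# in this key is D#, made natural (D) by the ♮ figure.
Together with the bass F#, this spells B minor seventh in second inversion.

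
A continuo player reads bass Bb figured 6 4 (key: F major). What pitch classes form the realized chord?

A fourth above Bb in this key is E.
A sixth above Bb in this key is G.
Together with the bass Bb, this spells E diminished in second inversion.

Bb, E, G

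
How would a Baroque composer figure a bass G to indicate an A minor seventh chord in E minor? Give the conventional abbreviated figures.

G is the seventh of A minor seventh, so the chord is in third inversion.
A seventh chord in third inversion is figured 6/4/2, conventionally abbreviated 4/2.

4/2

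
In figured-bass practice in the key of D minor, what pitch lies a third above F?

Counting 2 letter steps above F lands on A; in D minor, that letter is A.

A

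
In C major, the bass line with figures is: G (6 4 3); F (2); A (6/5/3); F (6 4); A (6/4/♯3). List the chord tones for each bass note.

G, B, C, E | F, G, B, D | A, C, E, F | F, B, D | A, C#, D, F

G (6/4/3): G, B, C, E.
F (6/4/2): F, G, B, D.
A (6/5/3): A, C, E, F.
F (6/4): F, B, D.
A (6/4/#3): A, C#, D, F.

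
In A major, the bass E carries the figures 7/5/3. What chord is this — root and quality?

The figures 7/5/3 indicate a seventh chord in root position.
In root position the bass is the root, so the root is E.
The chord tones are E, G#, B, D, giving E dominant seventh.

E dominant seventh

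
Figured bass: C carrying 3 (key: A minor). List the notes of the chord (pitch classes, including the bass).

The written figures 3 are shorthand for 5/3: the 5 is implied.
A third above C in this key is E.
A fifth above C in this key is G.
Together with the bass C, this spells C major in root position.

C, E, G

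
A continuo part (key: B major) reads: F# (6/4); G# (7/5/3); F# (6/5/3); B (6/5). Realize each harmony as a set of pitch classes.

F#, B, D# | G#, B, D#, F# | F#, A#, C#, D# | B, D#, F#, G#

F# (6/4): F#, B, D#.
G# (7/5/3): G#, B, D#, F#.
F# (6/5/3): F#, A#, C#, D#.
B (6/5/3): B, D#, F#, G#.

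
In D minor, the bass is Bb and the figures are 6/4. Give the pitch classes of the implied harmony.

A fourth above Bb in this key is E.
A sixth above Bb in this key is G.
Together with the bass Bb, this spells E diminished in second inversion.

Bb, E, G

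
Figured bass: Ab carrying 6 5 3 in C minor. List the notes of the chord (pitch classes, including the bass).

Ab, C, Eb, F

A third above Ab in this key is C.
A fifth above Ab in this key is Eb.
A sixth above Ab in this key is F.
Together with the bass Ab, this spells F minor seventh in first inversion.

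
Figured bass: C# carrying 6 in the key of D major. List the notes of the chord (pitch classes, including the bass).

The written figures 6 are shorthand for 6/3: the 3 is implied.
A third above C# in this key is E.
A sixth above C# in this key is A.
Together with the bass C#, this spells A major in first inversion.

C#, E, A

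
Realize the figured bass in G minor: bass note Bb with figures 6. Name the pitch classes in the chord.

The written figures 6 are shorthand for 6/3: the 3 is implied.
A third above Bb in this key is D.
A sixth above Bb in this key is G.
Together with the bass Bb, this spells G minor in first inversion.

Bb, D, G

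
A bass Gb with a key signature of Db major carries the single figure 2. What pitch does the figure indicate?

Counting 1 letter step above Gb lands on A; in Db major, that letter is Ab.

Ab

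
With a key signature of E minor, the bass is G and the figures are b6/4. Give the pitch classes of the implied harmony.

A fourth above G in this key is C.
A sixth above G in this key is E, lowered to Eb by the flat.
Together with the bass G, this spells C minor in second inversion.

G, C, Eb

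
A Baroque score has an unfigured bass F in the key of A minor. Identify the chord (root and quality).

An unfigured bass indicates a triad in root position.
In root position the bass is the root, so the root is F.
The chord tones are F, A, C, giving F major.

F major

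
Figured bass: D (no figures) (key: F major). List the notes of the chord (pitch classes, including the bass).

An unfigured bass implies 5/3.
A third above D in this key is F.
A fifth above D in this key is A.
Together with the bass D, this spells D minor in root position.

D, F, A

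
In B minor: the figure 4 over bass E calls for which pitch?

Counting 3 letter steps above E lands on A; in B minor, that letter is A.

A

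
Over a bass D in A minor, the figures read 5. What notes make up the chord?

D, F, A

The written figures 5 are shorthand for 5/3: the 3 is implied.
A third above D in this key is F.
A fifth above D in this key is A.
Together with the bass D, this spells D minor in root position.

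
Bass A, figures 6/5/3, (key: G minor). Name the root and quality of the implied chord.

The figures 6/5/3 indicate a seventh chord in first inversion.
In first inversion the root lies a sixth above the bass: a sixth above A in G minor is F.
The chord tones are A, C, Eb, F, giving F dominant seventh.

F dominant seventh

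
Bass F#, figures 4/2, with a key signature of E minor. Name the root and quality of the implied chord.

The figures 4/2 indicate a seventh chord in third inversion.
In third inversion the root lies a second above the bass: a second above F# in E minor is G.
The chord tones are F#, G, B, D, giving G major seventh.

G major seventh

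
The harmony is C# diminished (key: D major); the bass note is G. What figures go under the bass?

6/4

G is the fifth of C# diminished, so the chord is in second inversion.
A triad in second inversion is figured 6/4, conventionally abbreviated 6/4.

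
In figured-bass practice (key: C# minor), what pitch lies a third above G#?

Counting 2 letter steps above G# lands on B; in C# minor, that letter is B.

B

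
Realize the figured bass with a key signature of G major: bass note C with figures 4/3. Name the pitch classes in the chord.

C, E, F#, A

The written figures 4/3 are shorthand for 6/4/3: the 6 is implied.
A third above C in this key is E.
A fourth above C in this key is F#.
A sixth above C in this key is A.
Together with the bass C, this spells F# half-diminished seventh in second inversion.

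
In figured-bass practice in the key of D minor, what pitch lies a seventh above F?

E

Counting 6 letter steps above F lands on E; in D minor, that letter is E.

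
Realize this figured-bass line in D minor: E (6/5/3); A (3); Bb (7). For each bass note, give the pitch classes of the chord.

E, G, Bb, C | A, C, E | Bb, D, F, A

E (6/5/3): E, G, Bb, C.
A (5/3): A, C, E.
Bb (7/5/3): Bb, D, F, A.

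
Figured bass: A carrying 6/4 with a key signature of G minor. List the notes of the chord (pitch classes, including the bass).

A fourth above A in this key is D.
A sixth above A in this key is F.
Together with the bass A, this spells D minor in second inversion.

A, D, F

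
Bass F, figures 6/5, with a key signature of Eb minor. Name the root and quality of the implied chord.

The figures 6/5 indicate a seventh chord in first inversion.
In first inversion the root lies a sixth above the bass: a sixth above F in Eb minor is Db.
The chord tones are F, Ab, Cb, Db, giving Db dominant seventh.

Db dominant seventh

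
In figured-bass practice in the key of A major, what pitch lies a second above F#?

Counting 1 letter step above F# lands on G; in A major, that letter is G#.

G#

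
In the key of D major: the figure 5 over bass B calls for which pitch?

Counting 4 letter steps above B lands on F; in D major, that letter is F#.

F#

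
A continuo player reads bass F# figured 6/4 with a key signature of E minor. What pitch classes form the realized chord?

F#, B, D

A fourth above F# in this key is B.
A sixth above F# in this key is D.
Together with the bass F#, this spells B minor in second inversion.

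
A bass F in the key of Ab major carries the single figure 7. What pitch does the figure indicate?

Eb

Counting 6 letter steps above F lands on E; in Ab major, that letter is Eb.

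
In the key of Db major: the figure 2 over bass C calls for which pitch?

Db

Counting 1 letter step above C lands on D; in Db major, that letter is Db.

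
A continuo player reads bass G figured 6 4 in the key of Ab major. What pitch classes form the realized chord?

G, C, Eb

A fourth above G in this key is C.
A sixth above G in this key is Eb.
Together with the bass G, this spells C minor in second inversion.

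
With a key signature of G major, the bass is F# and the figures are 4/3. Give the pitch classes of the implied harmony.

F#, A, B, D

The written figures 4/3 are shorthand for 6/4/3: the 6 is implied.
A third above F# in this key is A.
A fourth above F# in this key is B.
A sixth above F# in this key is D.
Together with the bass F#, this spells B minor seventh in second inversion.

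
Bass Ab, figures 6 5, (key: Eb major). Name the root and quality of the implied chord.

The figures 6 5 indicate a seventh chord in first inversion.
In first inversion the root lies a sixth above the bass: a sixth above Ab in Eb major is F.
The chord tones are Ab, C, Eb, F, giving F minor seventh.

F minor seventh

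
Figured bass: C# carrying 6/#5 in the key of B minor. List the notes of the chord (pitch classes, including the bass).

C#, E, G#, A

The written figures 6/#5 are shorthand for 6/5/3: the 3 is implied.
A third above C# in this key is E.
A fifth above C# in this key is G, raised to G# by the sharp.
A sixth above C# in this key is A.
Together with the bass C#, this spells A major seventh in first inversion.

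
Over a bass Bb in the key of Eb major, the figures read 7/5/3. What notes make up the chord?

Bb, D, F, Ab

A third above Bb in this key is D.
A fifth above Bb in this key is F.
A seventh above Bb in this key is Ab.
Together with the bass Bb, this spells Bb dominant seventh in root position.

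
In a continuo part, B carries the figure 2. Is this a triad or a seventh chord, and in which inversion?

2 is shorthand for 6/4/2.
Intervals of 6/4/2 above the bass form a seventh chord; the bass is the seventh, so this is third inversion.

seventh chord, third inversion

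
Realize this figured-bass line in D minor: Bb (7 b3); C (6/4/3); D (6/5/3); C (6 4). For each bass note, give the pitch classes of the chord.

Bb (7/5/b3): Bb, Db, F, A.
C (6/4/3): C, E, F, A.
D (6/5/3): D, F, A, Bb.
C (6/4): C, F, A.

Bb, Db, F, A | C, E, F, A | D, F, A, Bb | C, F, A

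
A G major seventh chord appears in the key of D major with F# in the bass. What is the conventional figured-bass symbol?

4/2

F# is the seventh of G major seventh, so the chord is in third inversion.
A seventh chord in third inversion is figured 6/4/2, conventionally abbreviated 4/2.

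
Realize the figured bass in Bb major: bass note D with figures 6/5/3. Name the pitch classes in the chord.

D, F, A, Bb

A third above D in this key is F.
A fifth above D in this key is A.
A sixth above D in this key is Bb.
Together with the bass D, this spells Bb major seventh in first inversion.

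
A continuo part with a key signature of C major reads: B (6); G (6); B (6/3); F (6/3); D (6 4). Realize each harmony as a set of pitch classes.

B, D, G | G, B, E | B, D, G | F, A, D | D, G, B

B (6/3): B, D, G.
G (6/3): G, B, E.
B (6/3): B, D, G.
F (6/3): F, A, D.
D (6/4): D, G, B.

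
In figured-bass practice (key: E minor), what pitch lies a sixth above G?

E

Counting 5 letter steps above G lands on E; in E minor, that letter is E.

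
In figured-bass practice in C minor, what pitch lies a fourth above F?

Counting 3 letter steps above F lands on B; in C minor, that letter is Bb.

Bb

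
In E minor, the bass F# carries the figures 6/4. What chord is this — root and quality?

The figures 6/4 indicate a triad in second inversion.
In second inversion the root lies a fourth above the bass: a fourth above F# in E minor is B.
The chord tones are F#, B, D, giving B minor.

B minor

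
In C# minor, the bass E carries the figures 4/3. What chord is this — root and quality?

A major seventh

The figures 4/3 indicate a seventh chord in second inversion.
In second inversion the root lies a fourth above the bass: a fourth above E in C# minor is A.
The chord tones are E, G#, A, C#, giving A major seventh.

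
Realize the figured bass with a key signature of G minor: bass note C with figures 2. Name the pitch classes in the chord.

The written figures 2 are shorthand for 6/4/2: the 6/4 are implied.
A second above C in this key is D.
A fourth above C in this key is F.
A sixth above C in this key is A.
Together with the bass C, this spells D minor seventh in third inversion.

C, D, F, A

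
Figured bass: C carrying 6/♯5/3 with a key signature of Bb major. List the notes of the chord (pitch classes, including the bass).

C, Eb, G#, A

A third above C in this key is Eb.
A fifth above C in this key is G, raised to G# by the sharp.
A sixth above C in this key is A.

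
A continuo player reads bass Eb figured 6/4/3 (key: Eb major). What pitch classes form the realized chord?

A third above Eb in this key is G.
A fourth above Eb in this key is Ab.
A sixth above Eb in this key is C.
Together with the bass Eb, this spells Ab major seventh in second inversion.

Eb, G, Ab, C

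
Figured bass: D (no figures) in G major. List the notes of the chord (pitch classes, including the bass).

An unfigured bass implies 5/3.
A third above D in this key is F#.
A fifth above D in this key is A.
Together with the bass D, this spells D major in root position.

D, F#, A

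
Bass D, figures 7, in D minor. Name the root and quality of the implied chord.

The figures 7 indicate a seventh chord in root position.
In root position the bass is the root, so the root is D.
The chord tones are D, F, A, C, giving D minor seventh.

D minor seventh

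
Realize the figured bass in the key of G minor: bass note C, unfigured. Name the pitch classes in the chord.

An unfigured bass implies 5/3.
A third above C in this key is Eb.
A fifth above C in this key is G.
Together with the bass C, this spells C minor in root position.

C, Eb, G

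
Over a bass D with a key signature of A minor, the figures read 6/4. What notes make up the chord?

A fourth above D in this key is G.
A sixth above D in this key is B.
Together with the bass D, this spells G major in second inversion.

D, G, B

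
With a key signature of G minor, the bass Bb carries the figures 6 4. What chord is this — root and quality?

The figures 6 4 indicate a triad in second inversion.
In second inversion the root lies a fourth above the bass: a fourth above Bb in G minor is Eb.
The chord tones are Bb, Eb, G, giving Eb major.

Eb major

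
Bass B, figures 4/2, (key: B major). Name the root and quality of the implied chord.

C# minor seventh

The figures 4/2 indicate a seventh chord in third inversion.
In third inversion the root lies a second above the bass: a second above B in B major is C#.
The chord tones are B, C#, E, G#, giving C# minor seventh.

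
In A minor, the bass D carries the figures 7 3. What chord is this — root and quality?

The figures 7 3 indicate a seventh chord in root position.
In root position the bass is the root, so the root is D.
The chord tones are D, F, A, C, giving D minor seventh.

D minor seventh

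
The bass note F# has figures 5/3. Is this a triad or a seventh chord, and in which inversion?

triad, root position

Intervals of 5/3 above the bass form a triad; the bass is the root, so this is root position.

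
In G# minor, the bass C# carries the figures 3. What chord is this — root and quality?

The figures 3 indicate a triad in root position.
In root position the bass is the root, so the root is C#.
The chord tones are C#, E, G#, giving C# minor.

C# minor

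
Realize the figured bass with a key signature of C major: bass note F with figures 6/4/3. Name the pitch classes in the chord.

A third above F in this key is A.
A fourth above F in this key is B.
A sixth above F in this key is D.
Together with the bass F, this spells B half-diminished seventh in second inversion.

F, A, B, D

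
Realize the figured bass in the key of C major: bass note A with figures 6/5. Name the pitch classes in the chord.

The written figures 6/5 are shorthand for 6/5/3: the 3 is implied.
A third above A in this key is C.
A fifth above A in this key is E.
A sixth above A in this key is F.
Together with the bass A, this spells F major seventh in first inversion.

A, C, E, F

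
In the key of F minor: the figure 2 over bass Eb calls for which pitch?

Counting 1 letter step above Eb lands on F; in F minor, that letter is F.

F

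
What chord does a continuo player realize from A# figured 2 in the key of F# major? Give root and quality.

B major seventh

The figures 2 indicate a seventh chord in third inversion.
In third inversion the root lies a second above the bass: a second above A# in F# major is B.
The chord tones are A#, B, D#, F#, giving B major seventh.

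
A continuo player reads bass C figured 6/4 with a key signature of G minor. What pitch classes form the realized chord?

A fourth above C in this key is F.
A sixth above C in this key is A.
Together with the bass C, this spells F major in second inversion.

C, F, A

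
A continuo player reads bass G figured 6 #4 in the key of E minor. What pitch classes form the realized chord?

G, C#, E

A fourth above G in this key is C, raised to C# by the sharp.
A sixth above G in this key is E.
Together with the bass G, this spells C# diminished in second inversion.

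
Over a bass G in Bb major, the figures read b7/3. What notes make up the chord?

G, Bb, D, Fb

The written figures b7/3 are shorthand for 7/5/3: the 5 is implied.
A third above G in this key is Bb.
A fifth above G in this key is D.
A seventh above G in this key is F, lowered to Fb by the flat.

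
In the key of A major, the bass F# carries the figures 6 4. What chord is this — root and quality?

The figures 6 4 indicate a triad in second inversion.
In second inversion the root lies a fourth above the bass: a fourth above F# in A major is B.
The chord tones are F#, B, D, giving B minor.

B minor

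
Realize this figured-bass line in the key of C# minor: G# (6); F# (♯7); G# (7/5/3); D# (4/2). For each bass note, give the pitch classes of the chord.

G# (6/3): G#, B, E.
F# (#7/5/3): F#, A, C#, E#.
G# (7/5/3): G#, B, D#, F#.
D# (6/4/2): D#, E, G#, B.

G#, B, E | F#, A, C#, E# | G#, B, D#, F# | D#, E, G#, B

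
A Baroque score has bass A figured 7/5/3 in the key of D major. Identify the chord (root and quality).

A dominant seventh

The figures 7/5/3 indicate a seventh chord in root position.
In root position the bass is the root, so the root is A.
The chord tones are A, C#, E, G, giving A dominant seventh.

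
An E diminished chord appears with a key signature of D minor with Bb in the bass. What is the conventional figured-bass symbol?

Bb is the fifth of E diminished, so the chord is in second inversion.
A triad in second inversion is figured 6/4, conventionally abbreviated 6/4.

6/4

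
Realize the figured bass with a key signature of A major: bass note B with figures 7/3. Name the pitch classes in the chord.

B, D, F#, A

The written figures 7/3 are shorthand for 7/5/3: the 5 is implied.
A third above B in this key is D.
A fifth above B in this key is F#.
A seventh above B in this key is A.
Together with the bass B, this spells B minor seventh in root position.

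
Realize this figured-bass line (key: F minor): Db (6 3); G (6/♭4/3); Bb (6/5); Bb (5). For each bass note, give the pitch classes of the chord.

Db, F, Bb | G, Bb, Cb, Eb | Bb, Db, F, G | Bb, Db, F

Db (6/3): Db, F, Bb.
G (6/b4/3): G, Bb, Cb, Eb.
Bb (6/5/3): Bb, Db, F, G.
Bb (5/3): Bb, Db, F.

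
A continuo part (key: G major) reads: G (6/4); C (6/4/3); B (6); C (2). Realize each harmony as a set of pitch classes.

G (6/4): G, C, E.
C (6/4/3): C, E, F#, A.
B (6/3): B, D, G.
C (6/4/2): C, D, F#, A.

G, C, E | C, E, F#, A | B, D, G | C, D, F#, A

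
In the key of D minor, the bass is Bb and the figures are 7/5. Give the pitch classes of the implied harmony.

Bb, D, F, A

The written figures 7/5 are shorthand for 7/5/3: the 3 is implied.
A third above Bb in this key is D.
A fifth above Bb in this key is F.
A seventh above Bb in this key is A.
Together with the bass Bb, this spells Bb major seventh in root position.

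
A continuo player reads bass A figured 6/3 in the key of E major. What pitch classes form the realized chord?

A, C#, F#

A third above A in this key is C#.
A sixth above A in this key is F#.
Together with the bass A, this spells F# minor in first inversion.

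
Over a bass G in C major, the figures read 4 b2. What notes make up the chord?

The written figures 4 b2 are shorthand for 6/4/2: the 6 is implied.
A second above G in this key is A, lowered to Ab by the flat.
A fourth above G in this key is C.
A sixth above G in this key is E.
Together with the bass G, this spells Ab augmented major seventh in third inversion.

G, Ab, C, E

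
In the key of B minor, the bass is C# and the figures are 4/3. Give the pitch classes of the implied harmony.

C#, E, F#, A

The written figures 4/3 are shorthand for 6/4/3: the 6 is implied.
A third above C# in this key is E.
A fourth above C# in this key is F#.
A sixth above C# in this key is A.
Together with the bass C#, this spells F# minor seventh in second inversion.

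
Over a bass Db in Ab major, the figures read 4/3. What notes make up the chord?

The written figures 4/3 are shorthand for 6/4/3: the 6 is implied.
A third above Db in this key is F.
A fourth above Db in this key is G.
A sixth above Db in this key is Bb.
Together with the bass Db, this spells G half-diminished seventh in second inversion.

Db, F, G, Bb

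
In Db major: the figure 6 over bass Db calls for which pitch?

Bb

Counting 5 letter steps above Db lands on B; in Db major, that letter is Bb.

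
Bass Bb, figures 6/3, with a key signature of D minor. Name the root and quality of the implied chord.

The figures 6/3 indicate a triad in first inversion.
In first inversion the root lies a sixth above the bass: a sixth above Bb in D minor is G.
The chord tones are Bb, D, G, giving G minor.

G minor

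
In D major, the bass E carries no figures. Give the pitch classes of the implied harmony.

E, G, B

An unfigured bass implies 5/3.
A third above E in this key is G.
A fifth above E in this key is B.
Together with the bass E, this spells E minor in root position.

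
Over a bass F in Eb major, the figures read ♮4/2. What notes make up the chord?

F, G, B, D

The written figures ♮4/2 are shorthand for 6/4/2: the 6 is implied.
A second above F in this key is G.
A fourth above F in this key is Bb, made natural (B) by the ♮ figure.
A sixth above F in this key is D.
Together with the bass F, this spells G dominant seventh in third inversion.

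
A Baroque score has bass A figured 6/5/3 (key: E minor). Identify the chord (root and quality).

F# half-diminished seventh

The figures 6/5/3 indicate a seventh chord in first inversion.
In first inversion the root lies a sixth above the bass: a sixth above A in E minor is F#.
The chord tones are A, C, E, F#, giving F# half-diminished seventh.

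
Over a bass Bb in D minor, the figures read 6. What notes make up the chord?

The written figures 6 are shorthand for 6/3: the 3 is implied.
A third above Bb in this key is D.
A sixth above Bb in this key is G.
Together with the bass Bb, this spells G minor in first inversion.

Bb, D, G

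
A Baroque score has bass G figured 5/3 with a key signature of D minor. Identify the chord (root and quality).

The figures 5/3 indicate a triad in root position.
In root position the bass is the root, so the root is G.
The chord tones are G, Bb, D, giving G minor.

G minor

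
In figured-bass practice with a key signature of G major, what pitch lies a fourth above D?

Counting 3 letter steps above D lands on G; in G major, that letter is G.

G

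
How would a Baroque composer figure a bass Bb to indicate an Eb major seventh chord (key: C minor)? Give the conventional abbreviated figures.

Bb is the fifth of Eb major seventh, so the chord is in second inversion.
A seventh chord in second inversion is figured 6/4/3, conventionally abbreviated 4/3.

4/3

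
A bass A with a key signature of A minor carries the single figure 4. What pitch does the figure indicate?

D

Counting 3 letter steps above A lands on D; in A minor, that letter is D.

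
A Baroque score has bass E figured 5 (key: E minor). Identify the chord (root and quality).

The figures 5 indicate a triad in root position.
In root position the bass is the root, so the root is E.
The chord tones are E, G, B, giving E minor.

E minor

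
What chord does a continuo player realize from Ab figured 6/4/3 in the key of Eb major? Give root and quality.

The figures 6/4/3 indicate a seventh chord in second inversion.
In second inversion the root lies a fourth above the bass: a fourth above Ab in Eb major is D.
The chord tones are Ab, C, D, F, giving D half-diminished seventh.

D half-diminished seventh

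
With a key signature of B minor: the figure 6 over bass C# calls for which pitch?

A

Counting 5 letter steps above C# lands on A; in B minor, that letter is A.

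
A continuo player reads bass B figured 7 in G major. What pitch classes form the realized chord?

The written figures 7 are shorthand for 7/5/3: the 5/3 are implied.
A third above B in this key is D.
A fifth above B in this key is F#.
A seventh above B in this key is A.
Together with the bass B, this spells B minor seventh in root position.

B, D, F#, A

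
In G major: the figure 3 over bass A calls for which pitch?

C

Counting 2 letter steps above A lands on C; in G major, that letter is C.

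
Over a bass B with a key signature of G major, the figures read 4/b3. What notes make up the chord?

The written figures 4/b3 are shorthand for 6/4/3: the 6 is implied.
A third above B in this key is D, lowered to Db by the flat.
A fourth above B in this key is E.
A sixth above B in this key is G.

B, Db, E, G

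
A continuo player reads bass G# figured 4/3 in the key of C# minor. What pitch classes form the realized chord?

G#, B, C#, E

The written figures 4/3 are shorthand for 6/4/3: the 6 is implied.
A third above G# in this key is B.
A fourth above G# in this key is C#.
A sixth above G# in this key is E.
Together with the bass G#, this spells C# minor seventh in second inversion.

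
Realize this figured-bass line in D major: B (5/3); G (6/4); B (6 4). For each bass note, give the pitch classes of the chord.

B, D, F# | G, C#, E | B, E, G

B (5/3): B, D, F#.
G (6/4): G, C#, E.
B (6/4): B, E, G.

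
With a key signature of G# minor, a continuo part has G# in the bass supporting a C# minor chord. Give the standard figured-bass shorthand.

6/4

G# is the fifth of C# minor, so the chord is in second inversion.
A triad in second inversion is figured 6/4, conventionally abbreviated 6/4.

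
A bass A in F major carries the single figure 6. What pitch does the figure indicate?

F

Counting 5 letter steps above A lands on F; in F major, that letter is F.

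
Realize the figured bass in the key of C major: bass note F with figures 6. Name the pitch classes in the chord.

The written figures 6 are shorthand for 6/3: the 3 is implied.
A third above F in this key is A.
A sixth above F in this key is D.
Together with the bass F, this spells D minor in first inversion.

F, A, D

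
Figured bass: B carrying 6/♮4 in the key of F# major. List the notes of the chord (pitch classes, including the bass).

A fourth above B in this key is E#, made natural (E) by the ♮ figure.
A sixth above B in this key is G#.
Together with the bass B, this spells E major in second inversion.

B, E, G#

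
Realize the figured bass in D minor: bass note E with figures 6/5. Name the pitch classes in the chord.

E, G, Bb, C

The written figures 6/5 are shorthand for 6/5/3: the 3 is implied.
A third above E in this key is G.
A fifth above E in this key is Bb.
A sixth above E in this key is C.
Together with the bass E, this spells C dominant seventh in first inversion.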